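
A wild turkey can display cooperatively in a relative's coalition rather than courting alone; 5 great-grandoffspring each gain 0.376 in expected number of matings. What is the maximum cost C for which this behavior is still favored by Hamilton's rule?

0.235

r to a great-grandoffspring = 0.125 (three parent–offspring links: r = (1/2)^3 = 1/8).
Hamilton's rule: n·r·B > C, so the trait is favored while C < n·r·B = 5·0.125·0.376 = 0.235.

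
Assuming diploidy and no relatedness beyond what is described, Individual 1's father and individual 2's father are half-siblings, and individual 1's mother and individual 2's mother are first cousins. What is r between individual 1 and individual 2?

0.09375

Relatedness sums over independent paths through distinct common ancestors.
Individual 1 and individual 2 are related in two ways: half first cousins through their fathers (r = 1/16) and second cousins through their mothers (r = 1/32).
r = 1/16 + 1/32 = 3/32 = 0.09375.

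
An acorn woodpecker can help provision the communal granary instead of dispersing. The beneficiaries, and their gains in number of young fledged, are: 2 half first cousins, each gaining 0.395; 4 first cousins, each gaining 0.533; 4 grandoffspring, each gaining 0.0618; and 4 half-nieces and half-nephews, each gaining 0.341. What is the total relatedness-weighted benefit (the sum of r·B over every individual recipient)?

r to a half first cousin = 1/16 (half first cousins share one grandparent — one path of length 4: r = (1/2)^4 = 1/16).
r to a first cousin = 1/8 (first cousins share one grandparent pair — two paths of length 4: r = 2·(1/2)^4 = 1/8).
r to a grandoffspring = 1/4 (two parent–offspring links: r = (1/2)^2 = 1/4).
r to a half-niece or half-nephew = 0.125 (half-aunt/uncle↔niece/nephew: one path of length 3: r = (1/2)^3 = 1/8).
Summing one r·B term per recipient: 2·0.0625·0.395 + 4·0.125·0.533 + 4·0.25·0.0618 + 4·0.125·0.341 = 0.548175.

0.548175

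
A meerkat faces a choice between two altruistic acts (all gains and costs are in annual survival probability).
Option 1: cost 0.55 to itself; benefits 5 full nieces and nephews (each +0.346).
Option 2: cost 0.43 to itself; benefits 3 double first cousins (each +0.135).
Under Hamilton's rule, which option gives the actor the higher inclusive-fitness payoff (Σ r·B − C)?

Option 1

Option 1: r to a full niece or nephew = 0.25.
Option 1: Σ r·B − C = (5·0.25·0.346) − 0.55 = -0.1175.
Option 2: r to a double first cousin = 0.25.
Option 2: Σ r·B − C = (3·0.25·0.135) − 0.43 = -0.32875.
Option 1 has the higher net inclusive-fitness payoff.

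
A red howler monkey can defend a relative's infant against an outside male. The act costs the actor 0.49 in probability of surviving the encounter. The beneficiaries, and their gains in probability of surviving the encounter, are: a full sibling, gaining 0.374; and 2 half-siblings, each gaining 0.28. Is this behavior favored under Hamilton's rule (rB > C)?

Hamilton's rule: the trait is favored when the sum of r·B over every recipient exceeds the actor's cost C.
r to a full sibling = 1/2 (full sibs share both parents — two paths of length 2: r = 2·(1/2)^2 = 1/2).
r to a half-sibling = 1/4 (half-sibs share one parent — one path of length 2: r = (1/2)^2 = 1/4).
Summing one r·B term per recipient: 1·0.5·0.374 + 2·0.25·0.28 = 0.327.
0.327 < 0.49: the indirect benefit is less than the cost.

No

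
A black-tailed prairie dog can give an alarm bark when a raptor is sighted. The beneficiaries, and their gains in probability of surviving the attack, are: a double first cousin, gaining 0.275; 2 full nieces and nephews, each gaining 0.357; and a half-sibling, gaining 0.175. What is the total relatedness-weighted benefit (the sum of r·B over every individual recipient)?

0.291

r to a double first cousin = 1/4 (double first cousins share both grandparent pairs — four paths of length 4: r = 4·(1/2)^4 = 1/4).
r to a full niece or nephew = 1/4 (full aunt/uncle↔niece/nephew: two paths of length 3 through the shared grandparent pair: r = 2·(1/2)^3 = 1/4).
r to a half-sibling = 1/4 (half-sibs share one parent — one path of length 2: r = (1/2)^2 = 1/4).
Summing one r·B term per recipient: 1·0.25·0.275 + 2·0.25·0.357 + 1·0.25·0.175 = 0.291.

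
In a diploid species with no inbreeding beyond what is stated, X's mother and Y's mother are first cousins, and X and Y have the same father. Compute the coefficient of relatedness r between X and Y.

Relatedness sums over independent paths through distinct common ancestors.
X and Y are related in two ways: second cousins through their mothers (r = 1/32) and half-sibs through their shared father (r = 1/4).
r = 1/32 + 1/4 = 9/32 = 0.28125.

0.28125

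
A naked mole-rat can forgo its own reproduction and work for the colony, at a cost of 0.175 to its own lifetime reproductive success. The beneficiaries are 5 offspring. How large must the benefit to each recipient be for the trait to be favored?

0.07

r to an offspring = 1/2 (one parent–offspring link: r = (1/2)^1 = 1/2).
Hamilton's rule with n recipients of equal r: n·r·B > C, so B > C/(n·r) = 0.175/(5·0.5) = 0.07.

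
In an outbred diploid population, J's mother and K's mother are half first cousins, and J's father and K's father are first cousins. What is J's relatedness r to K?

Wright's path rule: contributions from independent ancestry routes add.
J and K are related in two ways: half second cousins through their mothers (r = 1/64) and second cousins through their fathers (r = 1/32).
r = 1/64 + 1/32 = 3/64 = 0.046875.

0.046875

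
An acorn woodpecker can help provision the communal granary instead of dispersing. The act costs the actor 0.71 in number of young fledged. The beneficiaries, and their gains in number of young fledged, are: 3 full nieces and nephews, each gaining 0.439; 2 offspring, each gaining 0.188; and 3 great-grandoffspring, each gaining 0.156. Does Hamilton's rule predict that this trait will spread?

No

Hamilton's rule: the trait is favored when the sum of r·B over every recipient exceeds the actor's cost C.
r to a full niece or nephew = 1/4 (full aunt/uncle↔niece/nephew: two paths of length 3 through the shared grandparent pair: r = 2·(1/2)^3 = 1/4).
r to an offspring = 0.5 (one parent–offspring link: r = (1/2)^1 = 1/2).
r to a great-grandoffspring = 1/8 (three parent–offspring links: r = (1/2)^3 = 1/8).
Summing one r·B term per recipient: 3·0.25·0.439 + 2·0.5·0.188 + 3·0.125·0.156 = 0.57575.
0.57575 < 0.71: the indirect benefit is less than the cost.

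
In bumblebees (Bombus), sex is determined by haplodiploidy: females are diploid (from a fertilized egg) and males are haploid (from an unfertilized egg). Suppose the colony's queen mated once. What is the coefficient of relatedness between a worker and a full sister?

0.75

Haplodiploid full sisters inherit their father's entire haploid genome identically (contributing 1/2) and on average half of their mother's contribution (1/2 · 1/2 = 1/4); r = 1/2 + 1/4 = 3/4.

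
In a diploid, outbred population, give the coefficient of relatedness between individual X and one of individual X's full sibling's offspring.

Each parent–offspring link contributes a factor of 1/2, and independent paths through distinct common ancestors add.
Full aunt/uncle↔niece/nephew: two paths of length 3 through the shared grandparent pair: r = 2·(1/2)^3 = 1/4.

0.25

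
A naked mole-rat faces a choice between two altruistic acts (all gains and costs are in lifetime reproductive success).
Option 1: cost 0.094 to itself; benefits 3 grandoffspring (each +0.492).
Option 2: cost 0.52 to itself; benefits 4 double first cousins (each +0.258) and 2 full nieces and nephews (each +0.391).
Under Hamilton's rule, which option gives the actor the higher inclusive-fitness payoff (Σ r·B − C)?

Option 1: r to a grandoffspring = 0.25.
Option 1: Σ r·B − C = (3·0.25·0.492) − 0.094 = 0.275.
Option 2: r to a double first cousin = 0.25.
Option 2: r to a full niece or nephew = 0.25.
Option 2: Σ r·B − C = (4·0.25·0.258 + 2·0.25·0.391) − 0.52 = -0.0665.
Option 1 has the higher net inclusive-fitness payoff.

Option 1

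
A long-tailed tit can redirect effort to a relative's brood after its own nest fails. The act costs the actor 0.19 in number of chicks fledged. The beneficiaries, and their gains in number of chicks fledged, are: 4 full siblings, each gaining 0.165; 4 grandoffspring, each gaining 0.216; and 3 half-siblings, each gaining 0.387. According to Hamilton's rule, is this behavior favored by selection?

Yes

Hamilton's rule: the trait is favored when the sum of r·B over every recipient exceeds the actor's cost C.
r to a full sibling = 1/2 (full sibs share both parents — two paths of length 2: r = 2·(1/2)^2 = 1/2).
r to a grandoffspring = 0.25 (two parent–offspring links: r = (1/2)^2 = 1/4).
r to a half-sibling = 1/4 (half-sibs share one parent — one path of length 2: r = (1/2)^2 = 1/4).
Summing one r·B term per recipient: 4·0.5·0.165 + 4·0.25·0.216 + 3·0.25·0.387 = 0.83625.
0.83625 > 0.19: the indirect benefit exceeds the cost.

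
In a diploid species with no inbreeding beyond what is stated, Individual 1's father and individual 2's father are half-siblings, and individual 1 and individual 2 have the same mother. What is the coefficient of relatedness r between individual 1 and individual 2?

Relatedness sums over independent paths through distinct common ancestors.
Individual 1 and individual 2 are related in two ways: half first cousins through their fathers (r = 1/16) and half-sibs through their shared mother (r = 1/4).
r = 1/16 + 1/4 = 0.3125.

0.3125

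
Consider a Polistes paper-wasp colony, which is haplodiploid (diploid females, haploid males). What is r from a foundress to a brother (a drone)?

0.25

Her haploid brother carries none of their father's genes and a random half of their mother's genome; that half matches the maternal half of her own genome with probability 1/2: r = 1/2 · 1/2 = 1/4.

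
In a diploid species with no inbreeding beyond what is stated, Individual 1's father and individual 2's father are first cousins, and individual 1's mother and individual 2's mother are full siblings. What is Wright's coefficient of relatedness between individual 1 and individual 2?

Wright's path rule: contributions from independent ancestry routes add.
Individual 1 and individual 2 are related in two ways: second cousins through their fathers (r = 1/32) and first cousins through their mothers (r = 1/8).
r = 1/32 + 1/8 = 0.15625.

0.15625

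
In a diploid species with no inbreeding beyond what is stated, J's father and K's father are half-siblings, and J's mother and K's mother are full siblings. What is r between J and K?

Independent pedigree routes through distinct common ancestors add.
J and K are related in two ways: half first cousins through their fathers (r = 1/16) and first cousins through their mothers (r = 1/8).
r = 1/16 + 1/8 = 0.1875.

0.1875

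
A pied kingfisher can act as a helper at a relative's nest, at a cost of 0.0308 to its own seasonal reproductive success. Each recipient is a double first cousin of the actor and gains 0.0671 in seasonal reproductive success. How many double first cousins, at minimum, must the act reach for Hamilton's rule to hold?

2

r to a double first cousin = 1/4 (double first cousins share both grandparent pairs — four paths of length 4: r = 4·(1/2)^4 = 1/4).
Hamilton's rule: n·r·B > C  ⇒  n > C/(r·B) = 0.0308/(0.25·0.0671) = 1.836.
The smallest integer exceeding 1.836 is 2.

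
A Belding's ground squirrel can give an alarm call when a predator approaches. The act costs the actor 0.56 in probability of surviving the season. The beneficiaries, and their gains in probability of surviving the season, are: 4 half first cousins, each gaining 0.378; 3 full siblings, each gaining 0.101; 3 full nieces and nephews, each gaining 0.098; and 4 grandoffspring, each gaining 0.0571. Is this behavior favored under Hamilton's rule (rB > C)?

No

Hamilton's rule: the trait is favored when the sum of r·B over every recipient exceeds the actor's cost C.
r to a half first cousin = 1/16 (half first cousins share one grandparent — one path of length 4: r = (1/2)^4 = 1/16).
r to a full sibling = 0.5 (full sibs share both parents — two paths of length 2: r = 2·(1/2)^2 = 1/2).
r to a full niece or nephew = 0.25 (full aunt/uncle↔niece/nephew: two paths of length 3 through the shared grandparent pair: r = 2·(1/2)^3 = 1/4).
r to a grandoffspring = 0.25 (two parent–offspring links: r = (1/2)^2 = 1/4).
Summing one r·B term per recipient: 4·0.0625·0.378 + 3·0.5·0.101 + 3·0.25·0.098 + 4·0.25·0.0571 = 0.3766.
0.3766 < 0.56: the indirect benefit is less than the cost.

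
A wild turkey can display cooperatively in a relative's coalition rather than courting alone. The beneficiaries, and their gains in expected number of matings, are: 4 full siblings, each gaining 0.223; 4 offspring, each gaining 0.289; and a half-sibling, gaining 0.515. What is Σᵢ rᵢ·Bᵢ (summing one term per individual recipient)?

r to a full sibling = 1/2 (full sibs share both parents — two paths of length 2: r = 2·(1/2)^2 = 1/2).
r to an offspring = 0.5 (one parent–offspring link: r = (1/2)^1 = 1/2).
r to a half-sibling = 0.25 (half-sibs share one parent — one path of length 2: r = (1/2)^2 = 1/4).
Summing one r·B term per recipient: 4·0.5·0.223 + 4·0.5·0.289 + 1·0.25·0.515 = 1.15275.

1.15275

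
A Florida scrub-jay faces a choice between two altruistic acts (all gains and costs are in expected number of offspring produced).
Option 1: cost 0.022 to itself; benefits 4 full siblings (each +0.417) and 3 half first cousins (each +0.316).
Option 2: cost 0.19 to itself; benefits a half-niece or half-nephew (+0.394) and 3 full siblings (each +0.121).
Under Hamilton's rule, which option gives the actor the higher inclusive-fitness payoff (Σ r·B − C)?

Option 1: r to a full sibling = 0.5.
Option 1: r to a half first cousin = 0.0625.
Option 1: Σ r·B − C = (4·0.5·0.417 + 3·0.0625·0.316) − 0.022 = 0.87125.
Option 2: r to a half-niece or half-nephew = 0.125.
Option 2: r to a full sibling = 0.5.
Option 2: Σ r·B − C = (1·0.125·0.394 + 3·0.5·0.121) − 0.19 = 0.04075.
Option 1 has the higher net inclusive-fitness payoff.

Option 1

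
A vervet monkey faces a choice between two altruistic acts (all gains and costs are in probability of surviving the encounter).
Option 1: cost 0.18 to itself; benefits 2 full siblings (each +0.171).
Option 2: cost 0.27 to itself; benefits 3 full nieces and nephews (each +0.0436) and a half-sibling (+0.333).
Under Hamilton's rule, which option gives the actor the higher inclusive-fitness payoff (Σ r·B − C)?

Option 1: r to a full sibling = 0.5.
Option 1: Σ r·B − C = (2·0.5·0.171) − 0.18 = -0.009.
Option 2: r to a full niece or nephew = 0.25.
Option 2: r to a half-sibling = 0.25.
Option 2: Σ r·B − C = (3·0.25·0.0436 + 1·0.25·0.333) − 0.27 = -0.15405.
Option 1 has the higher net inclusive-fitness payoff.

Option 1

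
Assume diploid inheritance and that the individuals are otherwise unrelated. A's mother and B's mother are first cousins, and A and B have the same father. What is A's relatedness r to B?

Relatedness sums over independent paths through distinct common ancestors.
A and B are related in two ways: second cousins through their mothers (r = 1/32) and half-sibs through their shared father (r = 1/4).
r = 1/32 + 1/4 = 9/32 = 0.28125.

0.28125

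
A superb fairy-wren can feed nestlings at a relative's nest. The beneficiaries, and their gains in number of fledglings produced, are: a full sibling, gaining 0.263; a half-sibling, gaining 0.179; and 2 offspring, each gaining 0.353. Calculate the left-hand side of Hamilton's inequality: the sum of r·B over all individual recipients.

0.52925

r to a full sibling = 1/2 (full sibs share both parents — two paths of length 2: r = 2·(1/2)^2 = 1/2).
r to a half-sibling = 0.25 (half-sibs share one parent — one path of length 2: r = (1/2)^2 = 1/4).
r to an offspring = 1/2 (one parent–offspring link: r = (1/2)^1 = 1/2).
Summing one r·B term per recipient: 1·0.5·0.263 + 1·0.25·0.179 + 2·0.5·0.353 = 0.52925.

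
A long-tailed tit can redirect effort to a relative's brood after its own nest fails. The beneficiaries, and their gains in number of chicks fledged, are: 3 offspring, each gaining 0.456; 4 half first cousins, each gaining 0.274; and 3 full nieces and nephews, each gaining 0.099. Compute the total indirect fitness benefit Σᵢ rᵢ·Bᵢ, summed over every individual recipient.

r to an offspring = 1/2 (one parent–offspring link: r = (1/2)^1 = 1/2).
r to a half first cousin = 1/16 (half first cousins share one grandparent — one path of length 4: r = (1/2)^4 = 1/16).
r to a full niece or nephew = 0.25 (full aunt/uncle↔niece/nephew: two paths of length 3 through the shared grandparent pair: r = 2·(1/2)^3 = 1/4).
Summing one r·B term per recipient: 3·0.5·0.456 + 4·0.0625·0.274 + 3·0.25·0.099 = 0.82675.

0.82675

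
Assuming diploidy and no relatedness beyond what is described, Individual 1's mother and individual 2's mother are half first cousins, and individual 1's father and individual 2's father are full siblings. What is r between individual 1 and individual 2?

0.140625

Relatedness sums over independent paths through distinct common ancestors.
Individual 1 and individual 2 are related in two ways: half second cousins through their mothers (r = 1/64) and first cousins through their fathers (r = 1/8).
r = 1/64 + 1/8 = 0.140625.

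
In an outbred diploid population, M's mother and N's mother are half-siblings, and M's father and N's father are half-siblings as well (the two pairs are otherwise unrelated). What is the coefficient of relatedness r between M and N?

Independent pedigree routes through distinct common ancestors add.
M and N are related in two ways: half first cousins through their mothers (r = 1/16) and half first cousins through their fathers (r = 1/16).
r = 1/16 + 1/16 = 1/8 = 0.125.

0.125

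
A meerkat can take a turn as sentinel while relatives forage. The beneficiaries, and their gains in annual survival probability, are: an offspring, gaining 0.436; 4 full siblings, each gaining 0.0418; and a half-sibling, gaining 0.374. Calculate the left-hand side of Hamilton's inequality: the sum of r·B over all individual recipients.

r to an offspring = 0.5 (one parent–offspring link: r = (1/2)^1 = 1/2).
r to a full sibling = 0.5 (full sibs share both parents — two paths of length 2: r = 2·(1/2)^2 = 1/2).
r to a half-sibling = 0.25 (half-sibs share one parent — one path of length 2: r = (1/2)^2 = 1/4).
Summing one r·B term per recipient: 1·0.5·0.436 + 4·0.5·0.0418 + 1·0.25·0.374 = 0.3951.

0.3951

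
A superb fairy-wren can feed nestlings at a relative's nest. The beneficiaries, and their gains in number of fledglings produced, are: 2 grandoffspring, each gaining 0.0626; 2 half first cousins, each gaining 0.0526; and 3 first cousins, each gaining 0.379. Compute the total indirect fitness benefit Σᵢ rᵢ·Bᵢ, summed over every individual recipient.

0.18

r to a grandoffspring = 0.25 (two parent–offspring links: r = (1/2)^2 = 1/4).
r to a half first cousin = 0.0625 (half first cousins share one grandparent — one path of length 4: r = (1/2)^4 = 1/16).
r to a first cousin = 0.125 (first cousins share one grandparent pair — two paths of length 4: r = 2·(1/2)^4 = 1/8).
Summing one r·B term per recipient: 2·0.25·0.0626 + 2·0.0625·0.0526 + 3·0.125·0.379 = 0.18.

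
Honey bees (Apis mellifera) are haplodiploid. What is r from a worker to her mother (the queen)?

0.5

One meiotic link between diploid queen and diploid daughter: r = 1/2.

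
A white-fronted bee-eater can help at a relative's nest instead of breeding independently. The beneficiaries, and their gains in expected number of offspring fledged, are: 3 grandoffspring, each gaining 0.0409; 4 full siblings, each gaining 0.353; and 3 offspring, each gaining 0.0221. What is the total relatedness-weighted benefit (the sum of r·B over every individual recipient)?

r to a grandoffspring = 0.25 (two parent–offspring links: r = (1/2)^2 = 1/4).
r to a full sibling = 0.5 (full sibs share both parents — two paths of length 2: r = 2·(1/2)^2 = 1/2).
r to an offspring = 1/2 (one parent–offspring link: r = (1/2)^1 = 1/2).
Summing one r·B term per recipient: 3·0.25·0.0409 + 4·0.5·0.353 + 3·0.5·0.0221 = 0.769825.

0.769825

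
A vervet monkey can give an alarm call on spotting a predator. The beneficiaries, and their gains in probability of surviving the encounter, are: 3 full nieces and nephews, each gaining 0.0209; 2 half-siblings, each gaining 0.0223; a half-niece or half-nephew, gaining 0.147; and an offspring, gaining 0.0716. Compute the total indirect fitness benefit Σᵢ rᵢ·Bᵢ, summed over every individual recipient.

r to a full niece or nephew = 1/4 (full aunt/uncle↔niece/nephew: two paths of length 3 through the shared grandparent pair: r = 2·(1/2)^3 = 1/4).
r to a half-sibling = 0.25 (half-sibs share one parent — one path of length 2: r = (1/2)^2 = 1/4).
r to a half-niece or half-nephew = 0.125 (half-aunt/uncle↔niece/nephew: one path of length 3: r = (1/2)^3 = 1/8).
r to an offspring = 0.5 (one parent–offspring link: r = (1/2)^1 = 1/2).
Summing one r·B term per recipient: 3·0.25·0.0209 + 2·0.25·0.0223 + 1·0.125·0.147 + 1·0.5·0.0716 = 0.081.

0.081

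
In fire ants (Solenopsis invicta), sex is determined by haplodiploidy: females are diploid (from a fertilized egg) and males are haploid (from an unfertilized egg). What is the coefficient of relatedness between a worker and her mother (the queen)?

0.5

One meiotic link between diploid queen and diploid daughter: r = 1/2.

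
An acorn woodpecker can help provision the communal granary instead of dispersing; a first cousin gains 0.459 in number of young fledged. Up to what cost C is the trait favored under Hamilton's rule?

r to a first cousin = 0.125 (first cousins share one grandparent pair — two paths of length 4: r = 2·(1/2)^4 = 1/8).
Hamilton's rule: n·r·B > C, so the trait is favored while C < n·r·B = 1·0.125·0.459 = 0.057375.

0.057375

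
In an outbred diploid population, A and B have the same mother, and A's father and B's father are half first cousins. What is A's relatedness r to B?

0.265625

Relatedness sums over independent paths through distinct common ancestors.
A and B are related in two ways: half-sibs through their shared mother (r = 1/4) and half second cousins through their fathers (r = 1/64).
r = 1/4 + 1/64 = 0.265625.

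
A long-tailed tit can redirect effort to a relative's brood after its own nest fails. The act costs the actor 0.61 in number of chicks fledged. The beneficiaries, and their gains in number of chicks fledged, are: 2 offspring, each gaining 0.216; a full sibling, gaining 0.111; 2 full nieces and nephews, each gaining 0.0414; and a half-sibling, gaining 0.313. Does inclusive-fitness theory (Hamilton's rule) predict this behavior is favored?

Hamilton's rule: the trait is favored when the sum of r·B over every recipient exceeds the actor's cost C.
r to an offspring = 1/2 (one parent–offspring link: r = (1/2)^1 = 1/2).
r to a full sibling = 1/2 (full sibs share both parents — two paths of length 2: r = 2·(1/2)^2 = 1/2).
r to a full niece or nephew = 0.25 (full aunt/uncle↔niece/nephew: two paths of length 3 through the shared grandparent pair: r = 2·(1/2)^3 = 1/4).
r to a half-sibling = 0.25 (half-sibs share one parent — one path of length 2: r = (1/2)^2 = 1/4).
Summing one r·B term per recipient: 2·0.5·0.216 + 1·0.5·0.111 + 2·0.25·0.0414 + 1·0.25·0.313 = 0.37045.
0.37045 < 0.61: the indirect benefit is less than the cost.

No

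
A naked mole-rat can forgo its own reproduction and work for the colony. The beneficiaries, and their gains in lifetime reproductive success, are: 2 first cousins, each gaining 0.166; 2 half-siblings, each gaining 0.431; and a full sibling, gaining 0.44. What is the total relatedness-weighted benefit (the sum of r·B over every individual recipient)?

0.477

r to a first cousin = 0.125 (first cousins share one grandparent pair — two paths of length 4: r = 2·(1/2)^4 = 1/8).
r to a half-sibling = 1/4 (half-sibs share one parent — one path of length 2: r = (1/2)^2 = 1/4).
r to a full sibling = 1/2 (full sibs share both parents — two paths of length 2: r = 2·(1/2)^2 = 1/2).
Summing one r·B term per recipient: 2·0.125·0.166 + 2·0.25·0.431 + 1·0.5·0.44 = 0.477.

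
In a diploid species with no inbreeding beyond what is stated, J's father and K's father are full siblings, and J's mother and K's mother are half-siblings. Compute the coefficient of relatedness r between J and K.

0.1875

Relatedness sums over independent paths through distinct common ancestors.
J and K are related in two ways: first cousins through their fathers (r = 1/8) and half first cousins through their mothers (r = 1/16).
r = 1/8 + 1/16 = 0.1875.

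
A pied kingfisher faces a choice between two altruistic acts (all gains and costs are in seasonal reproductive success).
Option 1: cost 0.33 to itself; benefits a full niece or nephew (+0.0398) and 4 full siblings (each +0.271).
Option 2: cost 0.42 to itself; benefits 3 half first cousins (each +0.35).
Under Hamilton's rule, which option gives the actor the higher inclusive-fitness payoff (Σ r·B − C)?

Option 1: r to a full niece or nephew = 0.25.
Option 1: r to a full sibling = 0.5.
Option 1: Σ r·B − C = (1·0.25·0.0398 + 4·0.5·0.271) − 0.33 = 0.22195.
Option 2: r to a half first cousin = 0.0625.
Option 2: Σ r·B − C = (3·0.0625·0.35) − 0.42 = -0.354375.
Option 1 has the higher net inclusive-fitness payoff.

Option 1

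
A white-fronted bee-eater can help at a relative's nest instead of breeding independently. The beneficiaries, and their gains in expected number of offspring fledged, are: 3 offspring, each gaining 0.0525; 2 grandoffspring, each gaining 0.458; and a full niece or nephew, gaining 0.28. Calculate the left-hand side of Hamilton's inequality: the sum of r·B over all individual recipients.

r to an offspring = 1/2 (one parent–offspring link: r = (1/2)^1 = 1/2).
r to a grandoffspring = 0.25 (two parent–offspring links: r = (1/2)^2 = 1/4).
r to a full niece or nephew = 1/4 (full aunt/uncle↔niece/nephew: two paths of length 3 through the shared grandparent pair: r = 2·(1/2)^3 = 1/4).
Summing one r·B term per recipient: 3·0.5·0.0525 + 2·0.25·0.458 + 1·0.25·0.28 = 0.37775.

0.37775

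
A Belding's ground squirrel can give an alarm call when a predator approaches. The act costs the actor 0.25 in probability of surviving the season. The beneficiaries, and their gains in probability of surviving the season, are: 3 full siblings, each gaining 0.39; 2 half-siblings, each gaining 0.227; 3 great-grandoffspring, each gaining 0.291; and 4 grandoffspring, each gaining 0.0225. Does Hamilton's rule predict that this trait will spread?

Yes

Hamilton's rule: the trait is favored when the sum of r·B over every recipient exceeds the actor's cost C.
r to a full sibling = 0.5 (full sibs share both parents — two paths of length 2: r = 2·(1/2)^2 = 1/2).
r to a half-sibling = 0.25 (half-sibs share one parent — one path of length 2: r = (1/2)^2 = 1/4).
r to a great-grandoffspring = 0.125 (three parent–offspring links: r = (1/2)^3 = 1/8).
r to a grandoffspring = 1/4 (two parent–offspring links: r = (1/2)^2 = 1/4).
Summing one r·B term per recipient: 3·0.5·0.39 + 2·0.25·0.227 + 3·0.125·0.291 + 4·0.25·0.0225 = 0.830125.
0.830125 > 0.25: the indirect benefit exceeds the cost.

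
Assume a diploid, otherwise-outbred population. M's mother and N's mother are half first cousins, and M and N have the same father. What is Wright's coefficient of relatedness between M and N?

Independent pedigree routes through distinct common ancestors add.
M and N are related in two ways: half second cousins through their mothers (r = 1/64) and half-sibs through their shared father (r = 1/4).
r = 1/64 + 1/4 = 0.265625.

0.265625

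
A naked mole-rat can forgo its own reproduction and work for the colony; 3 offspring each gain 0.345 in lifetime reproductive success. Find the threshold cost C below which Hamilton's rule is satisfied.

r to an offspring = 1/2 (one parent–offspring link: r = (1/2)^1 = 1/2).
Hamilton's rule: n·r·B > C, so the trait is favored while C < n·r·B = 3·0.5·0.345 = 0.5175.

0.5175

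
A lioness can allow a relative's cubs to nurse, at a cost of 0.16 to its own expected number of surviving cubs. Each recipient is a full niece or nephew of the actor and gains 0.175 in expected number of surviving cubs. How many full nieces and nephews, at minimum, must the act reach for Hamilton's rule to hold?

4

r to a full niece or nephew = 0.25 (full aunt/uncle↔niece/nephew: two paths of length 3 through the shared grandparent pair: r = 2·(1/2)^3 = 1/4).
Hamilton's rule: n·r·B > C  ⇒  n > C/(r·B) = 0.16/(0.25·0.175) = 3.657.
The smallest integer exceeding 3.657 is 4.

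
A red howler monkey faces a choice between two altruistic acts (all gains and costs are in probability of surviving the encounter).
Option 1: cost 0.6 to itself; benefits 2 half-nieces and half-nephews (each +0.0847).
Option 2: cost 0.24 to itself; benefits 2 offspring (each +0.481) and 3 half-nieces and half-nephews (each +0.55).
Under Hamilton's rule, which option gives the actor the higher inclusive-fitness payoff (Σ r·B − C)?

Option 1: r to a half-niece or half-nephew = 0.125.
Option 1: Σ r·B − C = (2·0.125·0.0847) − 0.6 = -0.578825.
Option 2: r to an offspring = 0.5.
Option 2: r to a half-niece or half-nephew = 0.125.
Option 2: Σ r·B − C = (2·0.5·0.481 + 3·0.125·0.55) − 0.24 = 0.44725.
Option 2 has the higher net inclusive-fitness payoff.

Option 2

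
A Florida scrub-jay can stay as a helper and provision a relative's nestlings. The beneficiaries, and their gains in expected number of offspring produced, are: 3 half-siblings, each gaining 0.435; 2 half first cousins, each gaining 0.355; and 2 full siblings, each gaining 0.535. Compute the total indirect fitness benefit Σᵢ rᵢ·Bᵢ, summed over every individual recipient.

0.905625

r to a half-sibling = 1/4 (half-sibs share one parent — one path of length 2: r = (1/2)^2 = 1/4).
r to a half first cousin = 0.0625 (half first cousins share one grandparent — one path of length 4: r = (1/2)^4 = 1/16).
r to a full sibling = 0.5 (full sibs share both parents — two paths of length 2: r = 2·(1/2)^2 = 1/2).
Summing one r·B term per recipient: 3·0.25·0.435 + 2·0.0625·0.355 + 2·0.5·0.535 = 0.905625.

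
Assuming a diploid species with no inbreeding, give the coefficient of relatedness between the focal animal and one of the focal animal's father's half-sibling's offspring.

0.0625

Each parent–offspring link contributes a factor of 1/2, and independent paths through distinct common ancestors add.
Half first cousins share one grandparent — one path of length 4: r = (1/2)^4 = 1/16.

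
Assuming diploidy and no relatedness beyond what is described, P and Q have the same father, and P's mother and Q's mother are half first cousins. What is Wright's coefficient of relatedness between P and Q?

0.265625

Relatedness sums over independent paths through distinct common ancestors.
P and Q are related in two ways: half-sibs through their shared father (r = 1/4) and half second cousins through their mothers (r = 1/64).
r = 1/4 + 1/64 = 0.265625.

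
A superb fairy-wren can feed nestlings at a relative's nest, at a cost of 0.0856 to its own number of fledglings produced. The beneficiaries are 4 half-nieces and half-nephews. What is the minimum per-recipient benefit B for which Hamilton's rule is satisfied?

r to a half-niece or half-nephew = 0.125 (half-aunt/uncle↔niece/nephew: one path of length 3: r = (1/2)^3 = 1/8).
Hamilton's rule with n recipients of equal r: n·r·B > C, so B > C/(n·r) = 0.0856/(4·0.125) = 0.1712.

0.1712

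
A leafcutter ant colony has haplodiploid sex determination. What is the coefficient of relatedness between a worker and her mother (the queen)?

One meiotic link between diploid queen and diploid daughter: r = 1/2.

0.5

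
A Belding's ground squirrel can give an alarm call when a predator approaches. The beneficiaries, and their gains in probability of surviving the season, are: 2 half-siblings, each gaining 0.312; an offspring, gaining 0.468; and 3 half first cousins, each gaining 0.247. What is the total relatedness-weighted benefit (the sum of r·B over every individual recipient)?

r to a half-sibling = 0.25 (half-sibs share one parent — one path of length 2: r = (1/2)^2 = 1/4).
r to an offspring = 0.5 (one parent–offspring link: r = (1/2)^1 = 1/2).
r to a half first cousin = 1/16 (half first cousins share one grandparent — one path of length 4: r = (1/2)^4 = 1/16).
Summing one r·B term per recipient: 2·0.25·0.312 + 1·0.5·0.468 + 3·0.0625·0.247 = 0.4363125.

0.4363125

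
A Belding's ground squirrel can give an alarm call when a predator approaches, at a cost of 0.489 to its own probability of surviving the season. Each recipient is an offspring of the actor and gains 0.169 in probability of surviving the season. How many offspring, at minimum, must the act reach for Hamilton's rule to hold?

6

r to an offspring = 0.5 (one parent–offspring link: r = (1/2)^1 = 1/2).
Hamilton's rule: n·r·B > C  ⇒  n > C/(r·B) = 0.489/(0.5·0.169) = 5.787.
The smallest integer exceeding 5.787 is 6.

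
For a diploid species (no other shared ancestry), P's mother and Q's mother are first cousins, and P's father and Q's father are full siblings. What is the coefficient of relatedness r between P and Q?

With two independent routes of shared ancestry, r is the sum of the two contributions.
P and Q are related in two ways: second cousins through their mothers (r = 1/32) and first cousins through their fathers (r = 1/8).
r = 1/32 + 1/8 = 5/32 = 0.15625.

0.15625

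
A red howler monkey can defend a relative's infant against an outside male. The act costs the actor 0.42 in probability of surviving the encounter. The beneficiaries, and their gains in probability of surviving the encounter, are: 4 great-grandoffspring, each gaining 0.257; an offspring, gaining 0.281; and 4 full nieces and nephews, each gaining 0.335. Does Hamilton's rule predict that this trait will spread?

Hamilton's rule: the trait is favored when the sum of r·B over every recipient exceeds the actor's cost C.
r to a great-grandoffspring = 0.125 (three parent–offspring links: r = (1/2)^3 = 1/8).
r to an offspring = 0.5 (one parent–offspring link: r = (1/2)^1 = 1/2).
r to a full niece or nephew = 1/4 (full aunt/uncle↔niece/nephew: two paths of length 3 through the shared grandparent pair: r = 2·(1/2)^3 = 1/4).
Summing one r·B term per recipient: 4·0.125·0.257 + 1·0.5·0.281 + 4·0.25·0.335 = 0.604.
0.604 > 0.42: the indirect benefit exceeds the cost.

Yes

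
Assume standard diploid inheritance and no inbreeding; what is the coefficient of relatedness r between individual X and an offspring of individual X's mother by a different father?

Each parent–offspring link contributes a factor of 1/2, and independent paths through distinct common ancestors add.
Half-sibs share one parent — one path of length 2: r = (1/2)^2 = 1/4.

0.25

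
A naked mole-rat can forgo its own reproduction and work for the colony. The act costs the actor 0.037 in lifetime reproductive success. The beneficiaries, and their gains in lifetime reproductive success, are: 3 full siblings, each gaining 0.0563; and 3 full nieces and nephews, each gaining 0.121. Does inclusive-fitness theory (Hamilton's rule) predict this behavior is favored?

Hamilton's rule: the trait is favored when the sum of r·B over every recipient exceeds the actor's cost C.
r to a full sibling = 1/2 (full sibs share both parents — two paths of length 2: r = 2·(1/2)^2 = 1/2).
r to a full niece or nephew = 0.25 (full aunt/uncle↔niece/nephew: two paths of length 3 through the shared grandparent pair: r = 2·(1/2)^3 = 1/4).
Summing one r·B term per recipient: 3·0.5·0.0563 + 3·0.25·0.121 = 0.1752.
0.1752 > 0.037: the indirect benefit exceeds the cost.

Yes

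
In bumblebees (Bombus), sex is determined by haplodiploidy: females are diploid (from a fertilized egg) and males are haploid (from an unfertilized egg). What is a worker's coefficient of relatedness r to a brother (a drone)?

0.25

Her haploid brother carries none of their father's genes and a random half of their mother's genome; that half matches the maternal half of her own genome with probability 1/2: r = 1/2 · 1/2 = 1/4.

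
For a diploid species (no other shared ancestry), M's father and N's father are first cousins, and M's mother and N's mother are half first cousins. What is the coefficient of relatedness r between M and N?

0.046875

Wright's path rule: contributions from independent ancestry routes add.
M and N are related in two ways: second cousins through their fathers (r = 1/32) and half second cousins through their mothers (r = 1/64).
r = 1/32 + 1/64 = 0.046875.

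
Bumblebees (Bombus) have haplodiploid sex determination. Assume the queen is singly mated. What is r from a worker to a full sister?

Haplodiploid full sisters inherit their father's entire haploid genome identically (contributing 1/2) and on average half of their mother's contribution (1/2 · 1/2 = 1/4); r = 1/2 + 1/4 = 3/4.

0.75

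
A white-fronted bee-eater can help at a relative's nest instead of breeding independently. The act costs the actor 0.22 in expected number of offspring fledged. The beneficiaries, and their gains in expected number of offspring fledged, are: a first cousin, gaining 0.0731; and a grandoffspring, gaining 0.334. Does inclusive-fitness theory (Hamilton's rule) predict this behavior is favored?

No

Hamilton's rule: the trait is favored when the sum of r·B over every recipient exceeds the actor's cost C.
r to a first cousin = 1/8 (first cousins share one grandparent pair — two paths of length 4: r = 2·(1/2)^4 = 1/8).
r to a grandoffspring = 0.25 (two parent–offspring links: r = (1/2)^2 = 1/4).
Summing one r·B term per recipient: 1·0.125·0.0731 + 1·0.25·0.334 = 0.0926375.
0.0926375 < 0.22: the indirect benefit is less than the cost.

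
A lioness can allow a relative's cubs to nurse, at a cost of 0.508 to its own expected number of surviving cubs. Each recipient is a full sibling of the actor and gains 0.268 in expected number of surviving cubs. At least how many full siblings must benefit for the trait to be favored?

4

r to a full sibling = 0.5 (full sibs share both parents — two paths of length 2: r = 2·(1/2)^2 = 1/2).
Hamilton's rule: n·r·B > C  ⇒  n > C/(r·B) = 0.508/(0.5·0.268) = 3.791.
The smallest integer exceeding 3.791 is 4.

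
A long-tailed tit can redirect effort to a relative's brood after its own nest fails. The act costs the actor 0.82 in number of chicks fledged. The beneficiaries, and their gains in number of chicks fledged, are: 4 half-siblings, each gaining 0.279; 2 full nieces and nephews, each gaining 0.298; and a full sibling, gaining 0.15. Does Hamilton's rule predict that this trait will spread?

Hamilton's rule: the trait is favored when the sum of r·B over every recipient exceeds the actor's cost C.
r to a half-sibling = 0.25 (half-sibs share one parent — one path of length 2: r = (1/2)^2 = 1/4).
r to a full niece or nephew = 1/4 (full aunt/uncle↔niece/nephew: two paths of length 3 through the shared grandparent pair: r = 2·(1/2)^3 = 1/4).
r to a full sibling = 0.5 (full sibs share both parents — two paths of length 2: r = 2·(1/2)^2 = 1/2).
Summing one r·B term per recipient: 4·0.25·0.279 + 2·0.25·0.298 + 1·0.5·0.15 = 0.503.
0.503 < 0.82: the indirect benefit is less than the cost.

No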